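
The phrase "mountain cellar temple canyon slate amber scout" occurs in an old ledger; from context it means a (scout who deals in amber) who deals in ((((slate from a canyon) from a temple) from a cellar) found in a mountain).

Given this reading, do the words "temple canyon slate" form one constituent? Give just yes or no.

yes

The paraphrase groups the words so that "temple canyon slate" is one unit: it corresponds to a single parenthesized sub-phrase.
The full structure is [[mountain [cellar [temple [canyon slate]]]] [amber scout]], in which [temple canyon slate] is a constituent.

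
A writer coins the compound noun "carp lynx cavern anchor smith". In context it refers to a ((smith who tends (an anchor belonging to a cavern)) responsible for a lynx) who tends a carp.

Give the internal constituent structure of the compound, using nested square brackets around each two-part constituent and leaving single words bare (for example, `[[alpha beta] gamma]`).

[carp [lynx [[cavern anchor] smith]]]

Overall it is a kind of smith (specifically "lynx cavern anchor smith"); the modifier is "carp".
Inside "lynx cavern anchor smith": head "smith" (specifically "cavern anchor smith"), modifier "lynx".
Inside "cavern anchor smith": head "smith", modifier "cavern anchor".
Inside "cavern anchor": head "anchor", modifier "cavern".
Assembled: [carp [lynx [[cavern anchor] smith]]].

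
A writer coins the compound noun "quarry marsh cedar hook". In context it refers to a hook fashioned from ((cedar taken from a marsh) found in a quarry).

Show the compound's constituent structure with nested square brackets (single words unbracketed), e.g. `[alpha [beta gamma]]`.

The outermost head in the paraphrase is "hook", modified by "quarry marsh cedar".
Inside "quarry marsh cedar": head "cedar" (specifically "marsh cedar"), modifier "quarry".
Inside "marsh cedar": head "cedar", modifier "marsh".
So the structure is [[quarry [marsh cedar]] hook].

[[quarry [marsh cedar]] hook]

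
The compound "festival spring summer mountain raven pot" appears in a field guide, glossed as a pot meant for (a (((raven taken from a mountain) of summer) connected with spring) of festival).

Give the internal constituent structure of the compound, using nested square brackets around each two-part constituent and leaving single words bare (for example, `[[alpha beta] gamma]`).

[[festival [spring [summer [mountain raven]]]] pot]

The outermost head in the paraphrase is "pot", modified by "festival spring summer mountain raven".
"festival spring summer mountain raven" → head "raven" (specifically "spring summer mountain raven"), modifier "festival".
"spring summer mountain raven" → head "raven" (specifically "summer mountain raven"), modifier "spring".
"summer mountain raven" → head "raven" (specifically "mountain raven"), modifier "summer".
"mountain raven" → head "raven", modifier "mountain".
Assembled: [[festival [spring [summer [mountain raven]]]] pot].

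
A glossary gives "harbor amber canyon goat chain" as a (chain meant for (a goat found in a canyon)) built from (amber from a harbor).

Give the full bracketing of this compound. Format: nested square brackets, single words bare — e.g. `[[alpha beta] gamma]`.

At the top level: head "chain" (specifically "canyon goat chain"); modifier "harbor amber".
Within "harbor amber", the head is "amber" and the modifier is "harbor".
Within "canyon goat chain", the head is "chain" and the modifier is "canyon goat".
Within "canyon goat", the head is "goat" and the modifier is "canyon".
Assembled: [[harbor amber] [[canyon goat] chain]].

[[harbor amber] [[canyon goat] chain]]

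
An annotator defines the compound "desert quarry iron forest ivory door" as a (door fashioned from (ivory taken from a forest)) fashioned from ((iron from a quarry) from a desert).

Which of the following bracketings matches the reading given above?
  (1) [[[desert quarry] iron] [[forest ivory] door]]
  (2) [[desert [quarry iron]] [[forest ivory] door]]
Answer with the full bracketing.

The paraphrase's head is the "door" part ("forest ivory door"); its modifier is "desert quarry iron".
That top-level split, carried through the inner groups, gives [[desert [quarry iron]] [[forest ivory] door]].

[[desert [quarry iron]] [[forest ivory] door]]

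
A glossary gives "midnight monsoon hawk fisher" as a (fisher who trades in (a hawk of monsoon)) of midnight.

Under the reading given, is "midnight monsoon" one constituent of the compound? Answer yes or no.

no

The top-level split is [midnight] [monsoon hawk fisher]; the full structure is [midnight [[monsoon hawk] fisher]].
"midnight monsoon" straddles a constituent boundary, so it is not a single unit.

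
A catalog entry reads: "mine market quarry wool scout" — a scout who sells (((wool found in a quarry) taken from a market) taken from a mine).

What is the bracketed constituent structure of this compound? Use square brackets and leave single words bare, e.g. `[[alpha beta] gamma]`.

Overall it is a kind of scout; the modifier is "mine market quarry wool".
Inside "mine market quarry wool": head "wool" (specifically "market quarry wool"), modifier "mine".
Inside "market quarry wool": head "wool" (specifically "quarry wool"), modifier "market".
Inside "quarry wool": head "wool", modifier "quarry".
Assembled: [[mine [market [quarry wool]]] scout].

[[mine [market [quarry wool]]] scout]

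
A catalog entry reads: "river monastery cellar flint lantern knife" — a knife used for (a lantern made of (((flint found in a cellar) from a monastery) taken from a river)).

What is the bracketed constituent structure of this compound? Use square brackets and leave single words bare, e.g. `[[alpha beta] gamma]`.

[[[river [monastery [cellar flint]]] lantern] knife]

Whole compound: head "knife", modifier "river monastery cellar flint lantern".
Inside "river monastery cellar flint lantern": head "lantern", modifier "river monastery cellar flint".
Inside "river monastery cellar flint": head "flint" (specifically "monastery cellar flint"), modifier "river".
Inside "monastery cellar flint": head "flint" (specifically "cellar flint"), modifier "monastery".
Inside "cellar flint": head "flint", modifier "cellar".
So the structure is [[[river [monastery [cellar flint]]] lantern] knife].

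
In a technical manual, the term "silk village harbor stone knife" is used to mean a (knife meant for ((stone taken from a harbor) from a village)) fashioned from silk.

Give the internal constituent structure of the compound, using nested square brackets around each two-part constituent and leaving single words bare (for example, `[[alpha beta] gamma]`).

Whole compound: head "knife" (specifically "village harbor stone knife"), modifier "silk".
"village harbor stone knife" → head "knife", modifier "village harbor stone".
"village harbor stone" → head "stone" (specifically "harbor stone"), modifier "village".
"harbor stone" → head "stone", modifier "harbor".
Assembled: [silk [[village [harbor stone]] knife]].

[silk [[village [harbor stone]] knife]]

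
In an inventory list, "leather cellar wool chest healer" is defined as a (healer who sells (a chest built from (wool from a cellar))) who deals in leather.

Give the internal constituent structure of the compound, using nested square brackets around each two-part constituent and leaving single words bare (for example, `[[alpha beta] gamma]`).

Whole compound: head "healer" (specifically "cellar wool chest healer"), modifier "leather".
Inside "cellar wool chest healer": head "healer", modifier "cellar wool chest".
Inside "cellar wool chest": head "chest", modifier "cellar wool".
Inside "cellar wool": head "wool", modifier "cellar".
So the structure is [leather [[[cellar wool] chest] healer]].

[leather [[[cellar wool] chest] healer]]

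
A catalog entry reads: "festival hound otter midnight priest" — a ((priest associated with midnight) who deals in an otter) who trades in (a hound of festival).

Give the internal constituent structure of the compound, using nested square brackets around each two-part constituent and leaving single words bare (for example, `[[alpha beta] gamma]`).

[[festival hound] [otter [midnight priest]]]

The outermost head in the paraphrase is "priest" (specifically "otter midnight priest"), modified by "festival hound".
Within "festival hound", the head is "hound" and the modifier is "festival".
Within "otter midnight priest", the head is "priest" (specifically "midnight priest") and the modifier is "otter".
Within "midnight priest", the head is "priest" and the modifier is "midnight".
Assembled: [[festival hound] [otter [midnight priest]]].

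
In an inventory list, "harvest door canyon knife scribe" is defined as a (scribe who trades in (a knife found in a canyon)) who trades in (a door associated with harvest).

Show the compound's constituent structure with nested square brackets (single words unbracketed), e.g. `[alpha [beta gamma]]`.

[[harvest door] [[canyon knife] scribe]]

At the top level: head "scribe" (specifically "canyon knife scribe"); modifier "harvest door".
"harvest door" → head "door", modifier "harvest".
"canyon knife scribe" → head "scribe", modifier "canyon knife".
"canyon knife" → head "knife", modifier "canyon".
Putting it together: [[harvest door] [[canyon knife] scribe]].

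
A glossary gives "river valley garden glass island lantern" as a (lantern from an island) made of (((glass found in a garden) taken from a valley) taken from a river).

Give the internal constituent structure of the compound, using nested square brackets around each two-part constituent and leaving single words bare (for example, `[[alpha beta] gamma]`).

Whole compound: head "lantern" (specifically "island lantern"), modifier "river valley garden glass".
"river valley garden glass" → head "glass" (specifically "valley garden glass"), modifier "river".
"valley garden glass" → head "glass" (specifically "garden glass"), modifier "valley".
"garden glass" → head "glass", modifier "garden".
"island lantern" → head "lantern", modifier "island".
Putting it together: [[river [valley [garden glass]]] [island lantern]].

[[river [valley [garden glass]]] [island lantern]]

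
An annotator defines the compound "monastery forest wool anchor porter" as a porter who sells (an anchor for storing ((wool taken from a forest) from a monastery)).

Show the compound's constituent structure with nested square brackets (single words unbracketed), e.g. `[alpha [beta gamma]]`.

[[[monastery [forest wool]] anchor] porter]

At the top level: head "porter"; modifier "monastery forest wool anchor".
Within "monastery forest wool anchor", the head is "anchor" and the modifier is "monastery forest wool".
Within "monastery forest wool", the head is "wool" (specifically "forest wool") and the modifier is "monastery".
Within "forest wool", the head is "wool" and the modifier is "forest".
Assembled: [[[monastery [forest wool]] anchor] porter].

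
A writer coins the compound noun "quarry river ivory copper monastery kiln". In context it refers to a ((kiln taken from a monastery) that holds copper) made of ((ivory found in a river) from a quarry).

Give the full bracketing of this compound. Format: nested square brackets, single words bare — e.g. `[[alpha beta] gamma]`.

The outermost head in the paraphrase is "kiln" (specifically "copper monastery kiln"), modified by "quarry river ivory".
Within "quarry river ivory", the head is "ivory" (specifically "river ivory") and the modifier is "quarry".
Within "river ivory", the head is "ivory" and the modifier is "river".
Within "copper monastery kiln", the head is "kiln" (specifically "monastery kiln") and the modifier is "copper".
Within "monastery kiln", the head is "kiln" and the modifier is "monastery".
Putting it together: [[quarry [river ivory]] [copper [monastery kiln]]].

[[quarry [river ivory]] [copper [monastery kiln]]]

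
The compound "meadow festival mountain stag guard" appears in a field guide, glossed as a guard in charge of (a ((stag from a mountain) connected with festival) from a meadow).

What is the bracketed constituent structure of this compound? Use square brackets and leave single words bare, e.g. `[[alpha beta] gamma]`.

[[meadow [festival [mountain stag]]] guard]

The outermost head in the paraphrase is "guard", modified by "meadow festival mountain stag".
Inside "meadow festival mountain stag": head "stag" (specifically "festival mountain stag"), modifier "meadow".
Inside "festival mountain stag": head "stag" (specifically "mountain stag"), modifier "festival".
Inside "mountain stag": head "stag", modifier "mountain".
Assembled: [[meadow [festival [mountain stag]]] guard].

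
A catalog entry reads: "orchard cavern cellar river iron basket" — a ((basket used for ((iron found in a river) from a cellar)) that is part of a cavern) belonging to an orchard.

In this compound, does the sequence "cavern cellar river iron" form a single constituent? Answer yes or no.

no

The top-level split is [orchard] [cavern cellar river iron basket]; the full structure is [orchard [cavern [[cellar [river iron]] basket]]].
"cavern cellar river iron" straddles a constituent boundary, so it is not a single unit.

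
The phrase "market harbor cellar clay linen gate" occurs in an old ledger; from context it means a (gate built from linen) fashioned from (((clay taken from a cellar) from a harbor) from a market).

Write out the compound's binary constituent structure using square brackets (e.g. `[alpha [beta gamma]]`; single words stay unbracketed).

[[market [harbor [cellar clay]]] [linen gate]]

At the top level: head "gate" (specifically "linen gate"); modifier "market harbor cellar clay".
"market harbor cellar clay" → head "clay" (specifically "harbor cellar clay"), modifier "market".
"harbor cellar clay" → head "clay" (specifically "cellar clay"), modifier "harbor".
"cellar clay" → head "clay", modifier "cellar".
"linen gate" → head "gate", modifier "linen".
Assembled: [[market [harbor [cellar clay]]] [linen gate]].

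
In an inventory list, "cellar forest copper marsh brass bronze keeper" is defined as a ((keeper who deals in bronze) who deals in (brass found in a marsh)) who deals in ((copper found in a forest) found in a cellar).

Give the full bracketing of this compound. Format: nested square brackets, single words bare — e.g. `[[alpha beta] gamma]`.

At the top level: head "keeper" (specifically "marsh brass bronze keeper"); modifier "cellar forest copper".
Inside "cellar forest copper": head "copper" (specifically "forest copper"), modifier "cellar".
Inside "forest copper": head "copper", modifier "forest".
Inside "marsh brass bronze keeper": head "keeper" (specifically "bronze keeper"), modifier "marsh brass".
Inside "marsh brass": head "brass", modifier "marsh".
Inside "bronze keeper": head "keeper", modifier "bronze".
So the structure is [[cellar [forest copper]] [[marsh brass] [bronze keeper]]].

[[cellar [forest copper]] [[marsh brass] [bronze keeper]]]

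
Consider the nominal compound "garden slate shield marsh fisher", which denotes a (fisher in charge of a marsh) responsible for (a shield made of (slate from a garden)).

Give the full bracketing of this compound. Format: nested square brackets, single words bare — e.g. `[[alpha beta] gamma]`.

[[[garden slate] shield] [marsh fisher]]

Whole compound: head "fisher" (specifically "marsh fisher"), modifier "garden slate shield".
"garden slate shield" → head "shield", modifier "garden slate".
"garden slate" → head "slate", modifier "garden".
"marsh fisher" → head "fisher", modifier "marsh".
Putting it together: [[[garden slate] shield] [marsh fisher]].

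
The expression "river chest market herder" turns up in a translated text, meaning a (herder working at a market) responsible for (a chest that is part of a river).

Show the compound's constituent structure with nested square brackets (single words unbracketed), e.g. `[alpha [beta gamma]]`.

Overall it is a kind of herder (specifically "market herder"); the modifier is "river chest".
Within "river chest", the head is "chest" and the modifier is "river".
Within "market herder", the head is "herder" and the modifier is "market".
Assembled: [[river chest] [market herder]].

[[river chest] [market herder]]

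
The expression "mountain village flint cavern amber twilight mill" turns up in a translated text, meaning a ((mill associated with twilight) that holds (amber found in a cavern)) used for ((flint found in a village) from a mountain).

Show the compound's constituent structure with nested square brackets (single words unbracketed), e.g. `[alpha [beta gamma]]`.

Whole compound: head "mill" (specifically "cavern amber twilight mill"), modifier "mountain village flint".
"mountain village flint" → head "flint" (specifically "village flint"), modifier "mountain".
"village flint" → head "flint", modifier "village".
"cavern amber twilight mill" → head "mill" (specifically "twilight mill"), modifier "cavern amber".
"cavern amber" → head "amber", modifier "cavern".
"twilight mill" → head "mill", modifier "twilight".
Putting it together: [[mountain [village flint]] [[cavern amber] [twilight mill]]].

[[mountain [village flint]] [[cavern amber] [twilight mill]]]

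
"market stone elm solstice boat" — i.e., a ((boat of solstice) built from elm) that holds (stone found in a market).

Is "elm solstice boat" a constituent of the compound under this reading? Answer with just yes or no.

yes

The paraphrase groups the words so that "elm solstice boat" is one unit: it corresponds to a single parenthesized sub-phrase.
The full structure is [[market stone] [elm [solstice boat]]], in which [elm solstice boat] is a constituent.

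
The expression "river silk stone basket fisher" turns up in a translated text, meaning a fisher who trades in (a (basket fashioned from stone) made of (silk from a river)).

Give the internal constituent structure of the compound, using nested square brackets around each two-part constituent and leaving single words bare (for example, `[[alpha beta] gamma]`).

[[[river silk] [stone basket]] fisher]

At the top level: head "fisher"; modifier "river silk stone basket".
Within "river silk stone basket", the head is "basket" (specifically "stone basket") and the modifier is "river silk".
Within "river silk", the head is "silk" and the modifier is "river".
Within "stone basket", the head is "basket" and the modifier is "stone".
So the structure is [[[river silk] [stone basket]] fisher].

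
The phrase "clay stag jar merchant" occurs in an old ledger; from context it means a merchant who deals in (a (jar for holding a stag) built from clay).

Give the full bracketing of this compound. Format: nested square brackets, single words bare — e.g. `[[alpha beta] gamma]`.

[[clay [stag jar]] merchant]

Overall it is a kind of merchant; the modifier is "clay stag jar".
Within "clay stag jar", the head is "jar" (specifically "stag jar") and the modifier is "clay".
Within "stag jar", the head is "jar" and the modifier is "stag".
Putting it together: [[clay [stag jar]] merchant].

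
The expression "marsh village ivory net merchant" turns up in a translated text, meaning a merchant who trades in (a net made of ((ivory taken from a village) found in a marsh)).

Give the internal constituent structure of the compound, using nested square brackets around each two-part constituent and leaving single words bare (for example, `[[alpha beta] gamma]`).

[[[marsh [village ivory]] net] merchant]

The outermost head in the paraphrase is "merchant", modified by "marsh village ivory net".
"marsh village ivory net" → head "net", modifier "marsh village ivory".
"marsh village ivory" → head "ivory" (specifically "village ivory"), modifier "marsh".
"village ivory" → head "ivory", modifier "village".
Assembled: [[[marsh [village ivory]] net] merchant].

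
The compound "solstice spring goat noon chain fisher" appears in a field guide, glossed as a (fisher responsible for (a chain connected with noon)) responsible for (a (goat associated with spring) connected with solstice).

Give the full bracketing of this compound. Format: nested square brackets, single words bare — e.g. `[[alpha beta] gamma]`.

[[solstice [spring goat]] [[noon chain] fisher]]

Overall it is a kind of fisher (specifically "noon chain fisher"); the modifier is "solstice spring goat".
"solstice spring goat" → head "goat" (specifically "spring goat"), modifier "solstice".
"spring goat" → head "goat", modifier "spring".
"noon chain fisher" → head "fisher", modifier "noon chain".
"noon chain" → head "chain", modifier "noon".
Putting it together: [[solstice [spring goat]] [[noon chain] fisher]].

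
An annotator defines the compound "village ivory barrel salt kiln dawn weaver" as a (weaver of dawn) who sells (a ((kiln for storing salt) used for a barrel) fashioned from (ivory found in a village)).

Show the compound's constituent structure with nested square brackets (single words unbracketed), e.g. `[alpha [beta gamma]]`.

The outermost head in the paraphrase is "weaver" (specifically "dawn weaver"), modified by "village ivory barrel salt kiln".
Within "village ivory barrel salt kiln", the head is "kiln" (specifically "barrel salt kiln") and the modifier is "village ivory".
Within "village ivory", the head is "ivory" and the modifier is "village".
Within "barrel salt kiln", the head is "kiln" (specifically "salt kiln") and the modifier is "barrel".
Within "salt kiln", the head is "kiln" and the modifier is "salt".
Within "dawn weaver", the head is "weaver" and the modifier is "dawn".
Putting it together: [[[village ivory] [barrel [salt kiln]]] [dawn weaver]].

[[[village ivory] [barrel [salt kiln]]] [dawn weaver]]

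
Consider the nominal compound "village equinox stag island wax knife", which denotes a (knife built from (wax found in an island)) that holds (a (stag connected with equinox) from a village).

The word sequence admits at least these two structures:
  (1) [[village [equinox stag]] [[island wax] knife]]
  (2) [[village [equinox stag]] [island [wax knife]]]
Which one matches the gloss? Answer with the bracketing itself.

[[village [equinox stag]] [[island wax] knife]]

The paraphrase's head is the "knife" part ("island wax knife"); its modifier is "village equinox stag".
That top-level split, carried through the inner groups, gives [[village [equinox stag]] [[island wax] knife]].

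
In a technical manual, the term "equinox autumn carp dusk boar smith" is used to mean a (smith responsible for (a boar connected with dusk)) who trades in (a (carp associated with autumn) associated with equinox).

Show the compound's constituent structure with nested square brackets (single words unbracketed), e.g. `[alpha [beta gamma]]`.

[[equinox [autumn carp]] [[dusk boar] smith]]

The outermost head in the paraphrase is "smith" (specifically "dusk boar smith"), modified by "equinox autumn carp".
Inside "equinox autumn carp": head "carp" (specifically "autumn carp"), modifier "equinox".
Inside "autumn carp": head "carp", modifier "autumn".
Inside "dusk boar smith": head "smith", modifier "dusk boar".
Inside "dusk boar": head "boar", modifier "dusk".
Putting it together: [[equinox [autumn carp]] [[dusk boar] smith]].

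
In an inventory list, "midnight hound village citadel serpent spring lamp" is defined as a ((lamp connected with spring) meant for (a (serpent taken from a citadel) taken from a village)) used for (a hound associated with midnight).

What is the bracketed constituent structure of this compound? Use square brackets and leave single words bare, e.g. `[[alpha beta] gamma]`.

At the top level: head "lamp" (specifically "village citadel serpent spring lamp"); modifier "midnight hound".
"midnight hound" → head "hound", modifier "midnight".
"village citadel serpent spring lamp" → head "lamp" (specifically "spring lamp"), modifier "village citadel serpent".
"village citadel serpent" → head "serpent" (specifically "citadel serpent"), modifier "village".
"citadel serpent" → head "serpent", modifier "citadel".
"spring lamp" → head "lamp", modifier "spring".
Assembled: [[midnight hound] [[village [citadel serpent]] [spring lamp]]].

[[midnight hound] [[village [citadel serpent]] [spring lamp]]]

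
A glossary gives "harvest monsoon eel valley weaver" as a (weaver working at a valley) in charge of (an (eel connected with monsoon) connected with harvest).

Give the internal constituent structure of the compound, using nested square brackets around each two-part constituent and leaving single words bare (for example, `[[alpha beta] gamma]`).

Whole compound: head "weaver" (specifically "valley weaver"), modifier "harvest monsoon eel".
Inside "harvest monsoon eel": head "eel" (specifically "monsoon eel"), modifier "harvest".
Inside "monsoon eel": head "eel", modifier "monsoon".
Inside "valley weaver": head "weaver", modifier "valley".
So the structure is [[harvest [monsoon eel]] [valley weaver]].

[[harvest [monsoon eel]] [valley weaver]]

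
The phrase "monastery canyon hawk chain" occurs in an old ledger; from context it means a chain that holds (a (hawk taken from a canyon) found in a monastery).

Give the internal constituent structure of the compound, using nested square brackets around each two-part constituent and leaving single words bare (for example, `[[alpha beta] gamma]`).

[[monastery [canyon hawk]] chain]

Whole compound: head "chain", modifier "monastery canyon hawk".
"monastery canyon hawk" → head "hawk" (specifically "canyon hawk"), modifier "monastery".
"canyon hawk" → head "hawk", modifier "canyon".
So the structure is [[monastery [canyon hawk]] chain].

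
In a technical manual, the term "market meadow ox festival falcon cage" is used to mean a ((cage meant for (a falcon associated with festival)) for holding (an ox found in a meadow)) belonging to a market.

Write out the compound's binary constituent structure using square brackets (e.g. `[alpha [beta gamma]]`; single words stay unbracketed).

Whole compound: head "cage" (specifically "meadow ox festival falcon cage"), modifier "market".
Within "meadow ox festival falcon cage", the head is "cage" (specifically "festival falcon cage") and the modifier is "meadow ox".
Within "meadow ox", the head is "ox" and the modifier is "meadow".
Within "festival falcon cage", the head is "cage" and the modifier is "festival falcon".
Within "festival falcon", the head is "falcon" and the modifier is "festival".
Putting it together: [market [[meadow ox] [[festival falcon] cage]]].

[market [[meadow ox] [[festival falcon] cage]]]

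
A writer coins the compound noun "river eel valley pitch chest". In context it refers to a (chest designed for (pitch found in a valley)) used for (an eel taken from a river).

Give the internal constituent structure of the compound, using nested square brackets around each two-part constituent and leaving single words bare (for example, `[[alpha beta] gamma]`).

[[river eel] [[valley pitch] chest]]

Overall it is a kind of chest (specifically "valley pitch chest"); the modifier is "river eel".
Within "river eel", the head is "eel" and the modifier is "river".
Within "valley pitch chest", the head is "chest" and the modifier is "valley pitch".
Within "valley pitch", the head is "pitch" and the modifier is "valley".
Assembled: [[river eel] [[valley pitch] chest]].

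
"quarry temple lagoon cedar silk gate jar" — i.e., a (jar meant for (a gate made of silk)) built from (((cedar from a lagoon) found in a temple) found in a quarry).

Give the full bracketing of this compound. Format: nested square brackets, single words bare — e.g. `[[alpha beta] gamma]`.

[[quarry [temple [lagoon cedar]]] [[silk gate] jar]]

Whole compound: head "jar" (specifically "silk gate jar"), modifier "quarry temple lagoon cedar".
Within "quarry temple lagoon cedar", the head is "cedar" (specifically "temple lagoon cedar") and the modifier is "quarry".
Within "temple lagoon cedar", the head is "cedar" (specifically "lagoon cedar") and the modifier is "temple".
Within "lagoon cedar", the head is "cedar" and the modifier is "lagoon".
Within "silk gate jar", the head is "jar" and the modifier is "silk gate".
Within "silk gate", the head is "gate" and the modifier is "silk".
So the structure is [[quarry [temple [lagoon cedar]]] [[silk gate] jar]].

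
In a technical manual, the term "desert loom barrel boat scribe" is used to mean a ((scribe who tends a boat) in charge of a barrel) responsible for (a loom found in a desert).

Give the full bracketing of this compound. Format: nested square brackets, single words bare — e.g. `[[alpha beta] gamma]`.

At the top level: head "scribe" (specifically "barrel boat scribe"); modifier "desert loom".
Within "desert loom", the head is "loom" and the modifier is "desert".
Within "barrel boat scribe", the head is "scribe" (specifically "boat scribe") and the modifier is "barrel".
Within "boat scribe", the head is "scribe" and the modifier is "boat".
Assembled: [[desert loom] [barrel [boat scribe]]].

[[desert loom] [barrel [boat scribe]]]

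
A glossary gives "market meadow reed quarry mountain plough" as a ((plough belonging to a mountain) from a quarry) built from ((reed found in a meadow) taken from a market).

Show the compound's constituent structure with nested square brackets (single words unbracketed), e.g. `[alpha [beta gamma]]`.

[[market [meadow reed]] [quarry [mountain plough]]]

At the top level: head "plough" (specifically "quarry mountain plough"); modifier "market meadow reed".
Within "market meadow reed", the head is "reed" (specifically "meadow reed") and the modifier is "market".
Within "meadow reed", the head is "reed" and the modifier is "meadow".
Within "quarry mountain plough", the head is "plough" (specifically "mountain plough") and the modifier is "quarry".
Within "mountain plough", the head is "plough" and the modifier is "mountain".
Assembled: [[market [meadow reed]] [quarry [mountain plough]]].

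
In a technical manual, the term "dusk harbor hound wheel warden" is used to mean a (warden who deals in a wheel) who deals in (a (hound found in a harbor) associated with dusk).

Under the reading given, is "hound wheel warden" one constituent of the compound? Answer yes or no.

The top-level split is [dusk harbor hound] [wheel warden]; the full structure is [[dusk [harbor hound]] [wheel warden]].
"hound wheel warden" straddles a constituent boundary, so it is not a single unit.

no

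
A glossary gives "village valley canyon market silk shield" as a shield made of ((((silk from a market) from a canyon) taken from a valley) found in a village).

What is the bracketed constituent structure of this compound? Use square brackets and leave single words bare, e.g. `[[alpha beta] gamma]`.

Overall it is a kind of shield; the modifier is "village valley canyon market silk".
Inside "village valley canyon market silk": head "silk" (specifically "valley canyon market silk"), modifier "village".
Inside "valley canyon market silk": head "silk" (specifically "canyon market silk"), modifier "valley".
Inside "canyon market silk": head "silk" (specifically "market silk"), modifier "canyon".
Inside "market silk": head "silk", modifier "market".
So the structure is [[village [valley [canyon [market silk]]]] shield].

[[village [valley [canyon [market silk]]]] shield]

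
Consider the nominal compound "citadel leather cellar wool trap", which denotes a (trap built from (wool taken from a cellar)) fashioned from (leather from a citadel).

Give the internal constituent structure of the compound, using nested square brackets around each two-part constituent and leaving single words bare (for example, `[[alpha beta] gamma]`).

The outermost head in the paraphrase is "trap" (specifically "cellar wool trap"), modified by "citadel leather".
Within "citadel leather", the head is "leather" and the modifier is "citadel".
Within "cellar wool trap", the head is "trap" and the modifier is "cellar wool".
Within "cellar wool", the head is "wool" and the modifier is "cellar".
Putting it together: [[citadel leather] [[cellar wool] trap]].

[[citadel leather] [[cellar wool] trap]]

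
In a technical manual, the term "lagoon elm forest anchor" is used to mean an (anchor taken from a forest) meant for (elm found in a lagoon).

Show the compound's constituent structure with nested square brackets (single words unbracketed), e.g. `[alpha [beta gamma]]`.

The outermost head in the paraphrase is "anchor" (specifically "forest anchor"), modified by "lagoon elm".
Inside "lagoon elm": head "elm", modifier "lagoon".
Inside "forest anchor": head "anchor", modifier "forest".
Assembled: [[lagoon elm] [forest anchor]].

[[lagoon elm] [forest anchor]]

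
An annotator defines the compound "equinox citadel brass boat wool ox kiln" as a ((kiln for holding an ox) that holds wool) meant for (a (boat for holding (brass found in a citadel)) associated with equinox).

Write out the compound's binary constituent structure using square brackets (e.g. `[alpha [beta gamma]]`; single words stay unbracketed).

[[equinox [[citadel brass] boat]] [wool [ox kiln]]]

Whole compound: head "kiln" (specifically "wool ox kiln"), modifier "equinox citadel brass boat".
"equinox citadel brass boat" → head "boat" (specifically "citadel brass boat"), modifier "equinox".
"citadel brass boat" → head "boat", modifier "citadel brass".
"citadel brass" → head "brass", modifier "citadel".
"wool ox kiln" → head "kiln" (specifically "ox kiln"), modifier "wool".
"ox kiln" → head "kiln", modifier "ox".
Putting it together: [[equinox [[citadel brass] boat]] [wool [ox kiln]]].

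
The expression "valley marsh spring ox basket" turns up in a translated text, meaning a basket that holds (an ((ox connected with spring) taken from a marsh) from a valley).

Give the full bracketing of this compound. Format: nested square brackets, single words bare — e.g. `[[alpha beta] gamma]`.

Whole compound: head "basket", modifier "valley marsh spring ox".
"valley marsh spring ox" → head "ox" (specifically "marsh spring ox"), modifier "valley".
"marsh spring ox" → head "ox" (specifically "spring ox"), modifier "marsh".
"spring ox" → head "ox", modifier "spring".
Putting it together: [[valley [marsh [spring ox]]] basket].

[[valley [marsh [spring ox]]] basket]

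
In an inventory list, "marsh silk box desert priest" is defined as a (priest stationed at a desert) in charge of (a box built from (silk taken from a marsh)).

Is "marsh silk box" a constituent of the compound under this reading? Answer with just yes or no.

yes

The paraphrase groups the words so that "marsh silk box" is one unit: it corresponds to a single parenthesized sub-phrase.
The full structure is [[[marsh silk] box] [desert priest]], in which [marsh silk box] is a constituent.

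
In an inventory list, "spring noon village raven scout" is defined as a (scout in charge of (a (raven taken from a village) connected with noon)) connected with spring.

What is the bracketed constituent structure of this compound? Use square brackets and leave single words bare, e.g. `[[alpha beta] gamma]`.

[spring [[noon [village raven]] scout]]

The outermost head in the paraphrase is "scout" (specifically "noon village raven scout"), modified by "spring".
"noon village raven scout" → head "scout", modifier "noon village raven".
"noon village raven" → head "raven" (specifically "village raven"), modifier "noon".
"village raven" → head "raven", modifier "village".
So the structure is [spring [[noon [village raven]] scout]].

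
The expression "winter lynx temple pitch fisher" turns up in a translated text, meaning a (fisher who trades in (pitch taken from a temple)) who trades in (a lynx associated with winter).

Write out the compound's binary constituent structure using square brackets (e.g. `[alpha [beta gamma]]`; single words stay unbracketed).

[[winter lynx] [[temple pitch] fisher]]

At the top level: head "fisher" (specifically "temple pitch fisher"); modifier "winter lynx".
Inside "winter lynx": head "lynx", modifier "winter".
Inside "temple pitch fisher": head "fisher", modifier "temple pitch".
Inside "temple pitch": head "pitch", modifier "temple".
So the structure is [[winter lynx] [[temple pitch] fisher]].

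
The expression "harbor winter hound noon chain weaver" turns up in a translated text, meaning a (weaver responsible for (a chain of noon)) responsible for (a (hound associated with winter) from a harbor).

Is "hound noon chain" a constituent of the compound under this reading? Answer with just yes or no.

The top-level split is [harbor winter hound] [noon chain weaver]; the full structure is [[harbor [winter hound]] [[noon chain] weaver]].
"hound noon chain" straddles a constituent boundary, so it is not a single unit.

no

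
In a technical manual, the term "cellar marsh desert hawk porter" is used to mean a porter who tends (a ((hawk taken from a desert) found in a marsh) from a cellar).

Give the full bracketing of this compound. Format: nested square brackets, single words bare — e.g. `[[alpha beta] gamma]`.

Whole compound: head "porter", modifier "cellar marsh desert hawk".
Inside "cellar marsh desert hawk": head "hawk" (specifically "marsh desert hawk"), modifier "cellar".
Inside "marsh desert hawk": head "hawk" (specifically "desert hawk"), modifier "marsh".
Inside "desert hawk": head "hawk", modifier "desert".
Assembled: [[cellar [marsh [desert hawk]]] porter].

[[cellar [marsh [desert hawk]]] porter]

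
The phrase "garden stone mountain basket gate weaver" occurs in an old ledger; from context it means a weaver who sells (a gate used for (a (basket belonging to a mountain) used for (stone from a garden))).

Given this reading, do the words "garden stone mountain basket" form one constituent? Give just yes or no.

yes

The paraphrase groups the words so that "garden stone mountain basket" is one unit: it corresponds to a single parenthesized sub-phrase.
The full structure is [[[[garden stone] [mountain basket]] gate] weaver], in which [garden stone mountain basket] is a constituent.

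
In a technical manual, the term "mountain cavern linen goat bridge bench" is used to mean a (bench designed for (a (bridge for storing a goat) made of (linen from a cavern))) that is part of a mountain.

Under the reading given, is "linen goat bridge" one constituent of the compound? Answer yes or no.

The top-level split is [mountain] [cavern linen goat bridge bench]; the full structure is [mountain [[[cavern linen] [goat bridge]] bench]].
"linen goat bridge" straddles a constituent boundary, so it is not a single unit.

no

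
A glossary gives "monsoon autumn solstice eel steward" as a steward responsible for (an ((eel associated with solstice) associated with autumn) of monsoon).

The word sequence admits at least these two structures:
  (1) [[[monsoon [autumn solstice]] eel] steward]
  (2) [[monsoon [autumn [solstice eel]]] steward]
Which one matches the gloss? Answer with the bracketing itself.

[[monsoon [autumn [solstice eel]]] steward]

The paraphrase's head is the "steward" part ("steward"); its modifier is "monsoon autumn solstice eel".
That top-level split, carried through the inner groups, gives [[monsoon [autumn [solstice eel]]] steward].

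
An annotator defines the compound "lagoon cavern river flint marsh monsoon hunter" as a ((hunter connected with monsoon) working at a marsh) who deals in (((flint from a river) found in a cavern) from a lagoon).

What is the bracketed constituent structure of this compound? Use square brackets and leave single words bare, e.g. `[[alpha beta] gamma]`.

The outermost head in the paraphrase is "hunter" (specifically "marsh monsoon hunter"), modified by "lagoon cavern river flint".
"lagoon cavern river flint" → head "flint" (specifically "cavern river flint"), modifier "lagoon".
"cavern river flint" → head "flint" (specifically "river flint"), modifier "cavern".
"river flint" → head "flint", modifier "river".
"marsh monsoon hunter" → head "hunter" (specifically "monsoon hunter"), modifier "marsh".
"monsoon hunter" → head "hunter", modifier "monsoon".
Putting it together: [[lagoon [cavern [river flint]]] [marsh [monsoon hunter]]].

[[lagoon [cavern [river flint]]] [marsh [monsoon hunter]]]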